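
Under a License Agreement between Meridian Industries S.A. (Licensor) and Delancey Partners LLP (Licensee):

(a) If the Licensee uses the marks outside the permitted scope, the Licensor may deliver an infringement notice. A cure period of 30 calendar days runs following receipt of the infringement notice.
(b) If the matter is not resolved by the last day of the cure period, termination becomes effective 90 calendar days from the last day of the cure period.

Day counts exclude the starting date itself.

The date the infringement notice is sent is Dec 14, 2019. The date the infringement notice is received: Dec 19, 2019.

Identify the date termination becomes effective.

Apr 17, 2020

Adding 30 calendar days to Dec 19, 2019 gives Jan 18, 2020, which is the last day of the cure period.
The date termination becomes effective: 90 calendar days after Jan 18, 2020 is Apr 17, 2020.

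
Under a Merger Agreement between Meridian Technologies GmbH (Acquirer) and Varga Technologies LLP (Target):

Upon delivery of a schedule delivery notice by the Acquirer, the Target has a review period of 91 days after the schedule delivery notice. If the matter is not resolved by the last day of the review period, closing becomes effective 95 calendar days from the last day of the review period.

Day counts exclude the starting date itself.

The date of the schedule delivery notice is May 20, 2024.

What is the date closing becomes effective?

Nov 22, 2024

Adding 91 calendar days to May 20, 2024 gives Aug 19, 2024, which is the last day of the review period.
Adding 95 calendar days to Aug 19, 2024 gives Nov 22, 2024, which is the date closing becomes effective.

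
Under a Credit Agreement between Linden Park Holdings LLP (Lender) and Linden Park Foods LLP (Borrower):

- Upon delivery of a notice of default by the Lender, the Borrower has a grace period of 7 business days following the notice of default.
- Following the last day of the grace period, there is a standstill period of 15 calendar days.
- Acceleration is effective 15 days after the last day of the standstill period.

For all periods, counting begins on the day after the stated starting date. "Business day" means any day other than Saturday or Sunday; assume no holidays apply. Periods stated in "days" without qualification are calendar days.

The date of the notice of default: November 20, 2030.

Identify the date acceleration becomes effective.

December 29, 2030

The last day of the grace period: counting 7 business days from Wednesday, November 20, 2030 (Nov 21, Nov 22, Nov 25, Nov 26, Nov 27, Nov 28, Nov 29, skipping weekends) reaches Friday, November 29, 2030.
The last day of the standstill period: 15 calendar days after November 29, 2030 is December 14, 2030.
The date acceleration becomes effective: 15 calendar days after December 14, 2030 is December 29, 2030.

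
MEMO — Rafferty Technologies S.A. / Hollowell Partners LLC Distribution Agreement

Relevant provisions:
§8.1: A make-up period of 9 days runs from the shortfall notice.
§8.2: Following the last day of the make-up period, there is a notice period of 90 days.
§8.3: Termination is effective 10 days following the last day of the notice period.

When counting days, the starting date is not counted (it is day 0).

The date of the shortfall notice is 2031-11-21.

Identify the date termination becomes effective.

2032-03-09

Adding 9 calendar days to 2031-11-21 gives 2031-11-30, which is the last day of the make-up period.
Adding 90 calendar days to 2031-11-30 gives 2032-02-28, which is the last day of the notice period.
The date termination becomes effective: 2032-02-28 + 10 days = 2032-03-09.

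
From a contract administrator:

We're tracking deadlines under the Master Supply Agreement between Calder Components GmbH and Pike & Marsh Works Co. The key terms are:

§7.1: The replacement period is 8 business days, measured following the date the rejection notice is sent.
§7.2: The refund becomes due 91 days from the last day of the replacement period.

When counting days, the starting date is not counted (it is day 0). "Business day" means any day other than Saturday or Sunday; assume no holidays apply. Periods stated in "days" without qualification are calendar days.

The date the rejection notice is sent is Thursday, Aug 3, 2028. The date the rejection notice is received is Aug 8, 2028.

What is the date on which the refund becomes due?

Nov 14, 2028

The last day of the replacement period: 8 business days after Thursday, Aug 3, 2028, skipping weekends — Aug 4, Aug 7, Aug 8, Aug 9, Aug 10, Aug 11, Aug 14, Aug 15 — lands on Tuesday, Aug 15, 2028.
Adding 91 calendar days to Aug 15, 2028 gives Nov 14, 2028, which is the date on which the refund becomes due.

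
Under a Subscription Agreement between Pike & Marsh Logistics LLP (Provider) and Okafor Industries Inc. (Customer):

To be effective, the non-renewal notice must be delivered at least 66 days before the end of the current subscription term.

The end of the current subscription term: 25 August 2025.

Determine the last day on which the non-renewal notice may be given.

20 June 2025

25 August 2025 minus 66 days is 20 June 2025.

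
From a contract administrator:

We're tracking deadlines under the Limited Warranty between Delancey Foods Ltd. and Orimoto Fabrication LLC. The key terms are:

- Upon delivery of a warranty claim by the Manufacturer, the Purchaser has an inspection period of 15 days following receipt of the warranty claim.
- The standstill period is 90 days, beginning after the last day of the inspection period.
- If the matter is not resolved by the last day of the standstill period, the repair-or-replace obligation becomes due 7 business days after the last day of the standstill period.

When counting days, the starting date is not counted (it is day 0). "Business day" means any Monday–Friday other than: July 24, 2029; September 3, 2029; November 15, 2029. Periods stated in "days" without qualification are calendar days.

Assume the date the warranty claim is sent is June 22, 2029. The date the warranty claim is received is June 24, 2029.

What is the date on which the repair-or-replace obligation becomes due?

The last day of the inspection period: June 24, 2029 + 15 days = July 9, 2029.
Adding 90 calendar days to July 9, 2029 gives October 7, 2029, which is the last day of the standstill period.
The date on which the repair-or-replace obligation becomes due: 7 business days after Sunday, October 7, 2029, skipping weekends — Oct 8, Oct 9, Oct 10, Oct 11, Oct 12, Oct 15, Oct 16 — lands on Tuesday, October 16, 2029.

October 16, 2029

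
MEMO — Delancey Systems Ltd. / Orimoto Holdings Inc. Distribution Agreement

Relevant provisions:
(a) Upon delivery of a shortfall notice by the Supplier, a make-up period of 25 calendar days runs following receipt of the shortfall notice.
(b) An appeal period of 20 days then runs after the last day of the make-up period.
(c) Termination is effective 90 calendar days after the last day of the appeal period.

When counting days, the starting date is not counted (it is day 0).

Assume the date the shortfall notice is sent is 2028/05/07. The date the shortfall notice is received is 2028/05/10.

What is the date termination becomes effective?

2028/09/22

Adding 25 calendar days to 2028/05/10 gives 2028/06/04, which is the last day of the make-up period.
The last day of the appeal period: 20 calendar days after 2028/06/04 is 2028/06/24.
The date termination becomes effective: 2028/06/24 + 90 days = 2028/09/22.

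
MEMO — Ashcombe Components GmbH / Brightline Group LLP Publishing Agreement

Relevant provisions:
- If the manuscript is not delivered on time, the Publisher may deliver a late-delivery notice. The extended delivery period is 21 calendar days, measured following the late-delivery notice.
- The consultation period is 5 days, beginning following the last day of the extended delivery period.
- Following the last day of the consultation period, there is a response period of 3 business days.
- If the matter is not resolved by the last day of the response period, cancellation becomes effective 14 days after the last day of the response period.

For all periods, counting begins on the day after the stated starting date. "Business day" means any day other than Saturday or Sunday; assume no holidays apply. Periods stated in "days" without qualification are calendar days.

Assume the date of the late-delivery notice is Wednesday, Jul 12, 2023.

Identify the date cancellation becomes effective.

The last day of the extended delivery period: Jul 12, 2023 + 21 days = Aug 2, 2023.
The last day of the consultation period: 5 calendar days after Aug 2, 2023 is Aug 7, 2023.
From Monday, Aug 7, 2023, 3 business days (Aug 8, Aug 9, Aug 10, skipping weekends) brings us to Thursday, Aug 10, 2023, which is the last day of the response period.
The date cancellation becomes effective: 14 calendar days after Aug 10, 2023 is Aug 24, 2023.

Aug 24, 2023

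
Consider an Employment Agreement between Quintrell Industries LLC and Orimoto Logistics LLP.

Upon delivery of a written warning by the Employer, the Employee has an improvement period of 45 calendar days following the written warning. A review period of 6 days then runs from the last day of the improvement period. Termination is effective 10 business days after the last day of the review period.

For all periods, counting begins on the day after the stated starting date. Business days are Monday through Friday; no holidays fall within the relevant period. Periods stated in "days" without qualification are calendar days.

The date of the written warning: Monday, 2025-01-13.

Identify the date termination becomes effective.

2025-03-19

The last day of the improvement period: 45 calendar days after 2025-01-13 is 2025-02-27.
Adding 6 calendar days to 2025-02-27 gives 2025-03-05, which is the last day of the review period.
From Wednesday, 2025-03-05, 10 business days (Mar 6, Mar 7, Mar 10, Mar 11, Mar 12, Mar 13, Mar 14, Mar 17, Mar 18, Mar 19, skipping weekends) brings us to Wednesday, 2025-03-19, which is the date termination becomes effective.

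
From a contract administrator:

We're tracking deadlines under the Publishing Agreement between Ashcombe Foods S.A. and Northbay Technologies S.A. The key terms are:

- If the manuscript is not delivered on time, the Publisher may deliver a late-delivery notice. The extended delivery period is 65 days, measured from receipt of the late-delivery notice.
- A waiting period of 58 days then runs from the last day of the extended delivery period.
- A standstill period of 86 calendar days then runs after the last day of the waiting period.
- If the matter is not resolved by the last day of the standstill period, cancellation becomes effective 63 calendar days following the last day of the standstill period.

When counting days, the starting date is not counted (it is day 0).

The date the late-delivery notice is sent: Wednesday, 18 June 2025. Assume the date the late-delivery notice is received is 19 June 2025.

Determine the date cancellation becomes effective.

The last day of the extended delivery period: 65 calendar days after 19 June 2025 is 23 August 2025.
The last day of the waiting period: 58 calendar days after 23 August 2025 is 20 October 2025.
Adding 86 calendar days to 20 October 2025 gives 14 January 2026, which is the last day of the standstill period.
The date cancellation becomes effective: 63 calendar days after 14 January 2026 is 18 March 2026.

18 March 2026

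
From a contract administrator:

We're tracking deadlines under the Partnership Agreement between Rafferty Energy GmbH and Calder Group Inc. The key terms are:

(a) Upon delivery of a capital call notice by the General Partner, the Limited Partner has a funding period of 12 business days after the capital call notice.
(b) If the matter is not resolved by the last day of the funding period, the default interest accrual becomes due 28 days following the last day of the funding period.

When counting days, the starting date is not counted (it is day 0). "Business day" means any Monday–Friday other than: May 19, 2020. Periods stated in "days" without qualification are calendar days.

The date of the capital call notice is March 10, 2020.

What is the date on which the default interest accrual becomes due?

April 23, 2020

The last day of the funding period: 12 business days after Tuesday, March 10, 2020, skipping weekends — Mar 11, Mar 12, Mar 13, Mar 16, …, Mar 24, Mar 25, Mar 26 — lands on Thursday, March 26, 2020.
The date on which the default interest accrual becomes due: 28 calendar days after March 26, 2020 is April 23, 2020.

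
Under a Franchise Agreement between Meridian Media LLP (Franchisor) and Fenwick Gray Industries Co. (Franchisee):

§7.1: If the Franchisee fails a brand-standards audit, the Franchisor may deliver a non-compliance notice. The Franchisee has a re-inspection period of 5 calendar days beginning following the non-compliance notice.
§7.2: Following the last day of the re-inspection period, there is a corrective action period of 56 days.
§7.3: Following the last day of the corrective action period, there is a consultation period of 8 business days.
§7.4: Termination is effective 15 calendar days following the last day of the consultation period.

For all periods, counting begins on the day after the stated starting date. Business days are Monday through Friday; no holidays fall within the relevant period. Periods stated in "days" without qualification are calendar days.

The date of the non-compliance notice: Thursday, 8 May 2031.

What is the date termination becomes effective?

2 August 2031

Adding 5 calendar days to 8 May 2031 gives 13 May 2031, which is the last day of the re-inspection period.
The last day of the corrective action period: 56 calendar days after 13 May 2031 is 8 July 2031.
From Tuesday, 8 July 2031, 8 business days (Jul 9, Jul 10, Jul 11, Jul 14, Jul 15, Jul 16, Jul 17, Jul 18, skipping weekends) brings us to Friday, 18 July 2031, which is the last day of the consultation period.
The date termination becomes effective: 15 calendar days after 18 July 2031 is 2 August 2031.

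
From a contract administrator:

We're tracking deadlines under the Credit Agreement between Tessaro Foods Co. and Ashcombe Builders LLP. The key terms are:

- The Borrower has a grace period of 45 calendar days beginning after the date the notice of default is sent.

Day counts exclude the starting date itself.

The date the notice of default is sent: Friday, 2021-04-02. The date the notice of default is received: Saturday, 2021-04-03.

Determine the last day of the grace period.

2021-05-17

Adding 45 calendar days to 2021-04-02 gives 2021-05-17, which is the last day of the grace period.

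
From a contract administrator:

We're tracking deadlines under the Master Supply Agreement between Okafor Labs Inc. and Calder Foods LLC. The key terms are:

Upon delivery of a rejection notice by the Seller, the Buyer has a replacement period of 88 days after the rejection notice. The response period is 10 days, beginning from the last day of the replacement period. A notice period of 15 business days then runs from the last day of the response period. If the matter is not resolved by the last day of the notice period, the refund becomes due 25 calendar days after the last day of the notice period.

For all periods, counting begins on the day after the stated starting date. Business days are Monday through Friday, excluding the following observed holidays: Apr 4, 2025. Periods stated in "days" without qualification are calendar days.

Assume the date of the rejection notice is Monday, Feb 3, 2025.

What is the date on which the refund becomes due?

The last day of the replacement period: 88 calendar days after Feb 3, 2025 is May 2, 2025.
The last day of the response period: 10 calendar days after May 2, 2025 is May 12, 2025.
The last day of the notice period: counting 15 business days from Monday, May 12, 2025 (May 13, May 14, May 15, May 16, …, May 29, May 30, Jun 2, skipping weekends) reaches Monday, Jun 2, 2025.
The date on which the refund becomes due: 25 calendar days after Jun 2, 2025 is Jun 27, 2025.

Jun 27, 2025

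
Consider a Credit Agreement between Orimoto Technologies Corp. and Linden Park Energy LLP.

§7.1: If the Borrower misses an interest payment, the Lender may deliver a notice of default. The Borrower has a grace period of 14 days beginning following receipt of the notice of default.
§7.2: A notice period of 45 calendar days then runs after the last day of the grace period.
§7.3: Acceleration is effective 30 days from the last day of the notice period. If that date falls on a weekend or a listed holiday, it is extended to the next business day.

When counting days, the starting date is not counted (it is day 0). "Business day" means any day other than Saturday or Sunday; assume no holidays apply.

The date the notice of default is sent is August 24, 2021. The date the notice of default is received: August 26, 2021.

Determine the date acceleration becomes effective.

November 23, 2021

Adding 14 calendar days to August 26, 2021 gives September 9, 2021, which is the last day of the grace period.
The last day of the notice period: 45 calendar days after September 9, 2021 is October 24, 2021.
Adding 30 calendar days to October 24, 2021 gives November 23, 2021, which is the date acceleration becomes effective. November 23, 2021 is a Tuesday, so no roll-forward applies.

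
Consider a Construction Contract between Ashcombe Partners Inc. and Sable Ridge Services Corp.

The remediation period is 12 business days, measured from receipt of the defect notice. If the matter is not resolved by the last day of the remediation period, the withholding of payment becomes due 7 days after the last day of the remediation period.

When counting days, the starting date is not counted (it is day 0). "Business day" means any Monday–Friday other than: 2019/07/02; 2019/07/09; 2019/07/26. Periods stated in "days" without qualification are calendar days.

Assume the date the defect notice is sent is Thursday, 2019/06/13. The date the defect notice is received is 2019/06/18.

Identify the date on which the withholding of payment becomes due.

2019/07/12

From Tuesday, 2019/06/18, 12 business days (Jun 19, Jun 20, Jun 21, Jun 24, …, Jul 3, Jul 4, Jul 5, skipping weekends and the listed holiday on Jul 2) brings us to Friday, 2019/07/05, which is the last day of the remediation period.
The date on which the withholding of payment becomes due: 7 calendar days after 2019/07/05 is 2019/07/12.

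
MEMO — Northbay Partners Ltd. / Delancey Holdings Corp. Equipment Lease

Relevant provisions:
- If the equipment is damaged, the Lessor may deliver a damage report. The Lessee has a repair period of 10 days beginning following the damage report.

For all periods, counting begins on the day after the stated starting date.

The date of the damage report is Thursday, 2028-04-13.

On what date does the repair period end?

Adding 10 calendar days to 2028-04-13 gives 2028-04-23, which is the last day of the repair period.

2028-04-23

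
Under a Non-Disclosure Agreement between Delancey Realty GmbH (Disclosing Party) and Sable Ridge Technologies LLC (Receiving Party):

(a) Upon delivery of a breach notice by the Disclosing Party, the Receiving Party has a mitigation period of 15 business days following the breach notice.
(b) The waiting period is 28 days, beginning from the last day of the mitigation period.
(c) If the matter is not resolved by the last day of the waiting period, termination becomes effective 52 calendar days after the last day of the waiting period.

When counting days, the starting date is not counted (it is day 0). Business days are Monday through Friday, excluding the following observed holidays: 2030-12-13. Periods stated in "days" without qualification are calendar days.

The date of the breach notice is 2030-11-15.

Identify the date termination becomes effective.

2031-02-24

The last day of the mitigation period: counting 15 business days from Friday, 2030-11-15 (Nov 18, Nov 19, Nov 20, Nov 21, …, Dec 4, Dec 5, Dec 6, skipping weekends) reaches Friday, 2030-12-06.
The last day of the waiting period: 2030-12-06 + 28 days = 2031-01-03.
The date termination becomes effective: 52 calendar days after 2031-01-03 is 2031-02-24.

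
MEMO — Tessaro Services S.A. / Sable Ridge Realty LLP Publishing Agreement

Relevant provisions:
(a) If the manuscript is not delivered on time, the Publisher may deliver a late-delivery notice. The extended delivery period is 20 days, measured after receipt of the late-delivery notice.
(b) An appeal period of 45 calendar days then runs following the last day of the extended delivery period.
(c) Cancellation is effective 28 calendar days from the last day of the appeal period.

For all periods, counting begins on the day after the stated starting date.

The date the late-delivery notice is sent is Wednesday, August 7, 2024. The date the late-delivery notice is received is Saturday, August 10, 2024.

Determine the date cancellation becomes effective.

November 11, 2024

The last day of the extended delivery period: August 10, 2024 + 20 days = August 30, 2024.
Adding 45 calendar days to August 30, 2024 gives October 14, 2024, which is the last day of the appeal period.
The date cancellation becomes effective: October 14, 2024 + 28 days = November 11, 2024.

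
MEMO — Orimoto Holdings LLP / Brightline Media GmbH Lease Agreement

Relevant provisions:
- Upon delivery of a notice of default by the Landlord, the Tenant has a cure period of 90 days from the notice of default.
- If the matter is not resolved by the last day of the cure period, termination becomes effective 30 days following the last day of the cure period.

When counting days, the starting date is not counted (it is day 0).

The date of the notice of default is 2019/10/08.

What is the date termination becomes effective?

2020/02/05

Adding 90 calendar days to 2019/10/08 gives 2020/01/06, which is the last day of the cure period.
Adding 30 calendar days to 2020/01/06 gives 2020/02/05, which is the date termination becomes effective.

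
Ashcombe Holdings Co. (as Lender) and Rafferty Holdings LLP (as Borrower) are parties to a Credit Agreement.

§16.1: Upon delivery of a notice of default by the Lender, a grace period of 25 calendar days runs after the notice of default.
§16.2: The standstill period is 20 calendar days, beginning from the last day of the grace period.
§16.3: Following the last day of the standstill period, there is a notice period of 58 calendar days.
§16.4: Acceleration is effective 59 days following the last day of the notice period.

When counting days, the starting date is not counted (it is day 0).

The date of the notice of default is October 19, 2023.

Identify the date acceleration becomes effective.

The last day of the grace period: 25 calendar days after October 19, 2023 is November 13, 2023.
The last day of the standstill period: November 13, 2023 + 20 days = December 3, 2023.
The last day of the notice period: 58 calendar days after December 3, 2023 is January 30, 2024.
Adding 59 calendar days to January 30, 2024 gives March 29, 2024, which is the date acceleration becomes effective.

March 29, 2024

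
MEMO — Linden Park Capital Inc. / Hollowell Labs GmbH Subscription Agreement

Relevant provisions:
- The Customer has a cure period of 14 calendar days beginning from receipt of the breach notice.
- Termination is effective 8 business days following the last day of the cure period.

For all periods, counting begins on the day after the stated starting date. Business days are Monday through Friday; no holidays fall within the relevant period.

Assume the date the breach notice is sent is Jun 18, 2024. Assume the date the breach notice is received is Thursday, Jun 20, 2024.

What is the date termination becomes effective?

The last day of the cure period: 14 calendar days after Jun 20, 2024 is Jul 4, 2024.
The date termination becomes effective: counting 8 business days from Thursday, Jul 4, 2024 (Jul 5, Jul 8, Jul 9, Jul 10, Jul 11, Jul 12, Jul 15, Jul 16, skipping weekends) reaches Tuesday, Jul 16, 2024.

Jul 16, 2024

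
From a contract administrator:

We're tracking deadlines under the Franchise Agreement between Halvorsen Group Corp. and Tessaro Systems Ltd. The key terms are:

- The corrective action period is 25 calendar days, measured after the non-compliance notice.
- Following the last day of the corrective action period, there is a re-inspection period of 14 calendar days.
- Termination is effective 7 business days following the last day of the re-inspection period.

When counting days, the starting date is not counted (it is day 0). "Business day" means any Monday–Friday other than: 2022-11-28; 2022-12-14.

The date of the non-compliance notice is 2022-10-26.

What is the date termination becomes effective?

2022-12-13

The last day of the corrective action period: 2022-10-26 + 25 days = 2022-11-20.
The last day of the re-inspection period: 2022-11-20 + 14 days = 2022-12-04.
From Sunday, 2022-12-04, 7 business days (Dec 5, Dec 6, Dec 7, Dec 8, Dec 9, Dec 12, Dec 13, skipping weekends) brings us to Tuesday, 2022-12-13, which is the date termination becomes effective.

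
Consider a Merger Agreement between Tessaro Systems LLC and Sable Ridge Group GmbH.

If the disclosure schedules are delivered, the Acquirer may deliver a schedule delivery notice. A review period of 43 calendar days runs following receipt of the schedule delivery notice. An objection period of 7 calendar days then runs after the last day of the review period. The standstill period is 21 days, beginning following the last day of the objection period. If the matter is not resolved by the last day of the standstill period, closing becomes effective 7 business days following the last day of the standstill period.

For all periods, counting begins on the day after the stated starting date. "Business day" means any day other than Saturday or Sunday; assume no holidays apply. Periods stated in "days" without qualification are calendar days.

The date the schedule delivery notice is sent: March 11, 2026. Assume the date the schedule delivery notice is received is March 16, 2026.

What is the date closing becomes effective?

The last day of the review period: March 16, 2026 + 43 days = April 28, 2026.
The last day of the objection period: 7 calendar days after April 28, 2026 is May 5, 2026.
The last day of the standstill period: May 5, 2026 + 21 days = May 26, 2026.
The date closing becomes effective: counting 7 business days from Tuesday, May 26, 2026 (May 27, May 28, May 29, Jun 1, Jun 2, Jun 3, Jun 4, skipping weekends) reaches Thursday, June 4, 2026.

June 4, 2026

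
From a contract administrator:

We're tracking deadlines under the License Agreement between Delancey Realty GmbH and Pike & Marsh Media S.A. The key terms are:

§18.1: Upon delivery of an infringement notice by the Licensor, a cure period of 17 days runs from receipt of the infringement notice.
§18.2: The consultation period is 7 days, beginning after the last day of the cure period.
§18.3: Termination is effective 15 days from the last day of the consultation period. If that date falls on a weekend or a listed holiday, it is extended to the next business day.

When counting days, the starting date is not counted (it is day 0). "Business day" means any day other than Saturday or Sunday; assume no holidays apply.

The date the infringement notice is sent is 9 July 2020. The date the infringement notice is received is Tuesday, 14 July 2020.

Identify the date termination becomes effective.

24 August 2020

The last day of the cure period: 14 July 2020 + 17 days = 31 July 2020.
The last day of the consultation period: 7 calendar days after 31 July 2020 is 7 August 2020.
The date termination becomes effective: 7 August 2020 + 15 days = 22 August 2020. That falls on a Saturday, so it rolls to the next business day, Monday, 24 August 2020.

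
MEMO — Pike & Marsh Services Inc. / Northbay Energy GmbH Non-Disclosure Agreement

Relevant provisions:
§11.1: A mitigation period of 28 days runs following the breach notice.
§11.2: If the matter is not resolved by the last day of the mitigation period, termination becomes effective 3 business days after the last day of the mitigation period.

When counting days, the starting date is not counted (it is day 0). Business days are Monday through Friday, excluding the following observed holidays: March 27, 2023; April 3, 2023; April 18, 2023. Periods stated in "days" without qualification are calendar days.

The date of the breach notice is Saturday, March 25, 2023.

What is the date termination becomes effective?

The last day of the mitigation period: 28 calendar days after March 25, 2023 is April 22, 2023.
From Saturday, April 22, 2023, 3 business days (Apr 24, Apr 25, Apr 26, skipping weekends) brings us to Wednesday, April 26, 2023, which is the date termination becomes effective.

April 26, 2023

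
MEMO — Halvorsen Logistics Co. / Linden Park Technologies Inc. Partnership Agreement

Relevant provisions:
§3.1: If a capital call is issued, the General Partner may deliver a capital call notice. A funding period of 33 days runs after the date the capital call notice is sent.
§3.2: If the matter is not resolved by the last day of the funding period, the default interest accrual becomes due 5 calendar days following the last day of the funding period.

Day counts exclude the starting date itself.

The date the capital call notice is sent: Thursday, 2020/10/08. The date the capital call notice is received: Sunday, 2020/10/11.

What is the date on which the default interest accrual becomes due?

The last day of the funding period: 2020/10/08 + 33 days = 2020/11/10.
The date on which the default interest accrual becomes due: 5 calendar days after 2020/11/10 is 2020/11/15.

2020/11/15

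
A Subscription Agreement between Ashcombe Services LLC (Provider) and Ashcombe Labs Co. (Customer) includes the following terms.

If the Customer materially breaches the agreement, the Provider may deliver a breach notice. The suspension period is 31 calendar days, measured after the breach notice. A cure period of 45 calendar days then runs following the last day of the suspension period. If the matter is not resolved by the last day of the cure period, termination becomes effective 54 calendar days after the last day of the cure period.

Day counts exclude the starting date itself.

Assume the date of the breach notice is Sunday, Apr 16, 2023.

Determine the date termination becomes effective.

Aug 24, 2023

The last day of the suspension period: Apr 16, 2023 + 31 days = May 17, 2023.
The last day of the cure period: May 17, 2023 + 45 days = Jul 1, 2023.
The date termination becomes effective: 54 calendar days after Jul 1, 2023 is Aug 24, 2023.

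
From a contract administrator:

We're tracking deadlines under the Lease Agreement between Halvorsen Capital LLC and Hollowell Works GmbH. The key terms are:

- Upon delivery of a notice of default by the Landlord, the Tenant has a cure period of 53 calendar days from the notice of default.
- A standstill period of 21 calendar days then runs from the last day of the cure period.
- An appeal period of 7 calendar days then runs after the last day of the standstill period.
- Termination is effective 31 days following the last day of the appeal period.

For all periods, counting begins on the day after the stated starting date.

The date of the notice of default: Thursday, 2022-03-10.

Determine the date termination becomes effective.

The last day of the cure period: 53 calendar days after 2022-03-10 is 2022-05-02.
The last day of the standstill period: 21 calendar days after 2022-05-02 is 2022-05-23.
The last day of the appeal period: 7 calendar days after 2022-05-23 is 2022-05-30.
The date termination becomes effective: 31 calendar days after 2022-05-30 is 2022-06-30.

2022-06-30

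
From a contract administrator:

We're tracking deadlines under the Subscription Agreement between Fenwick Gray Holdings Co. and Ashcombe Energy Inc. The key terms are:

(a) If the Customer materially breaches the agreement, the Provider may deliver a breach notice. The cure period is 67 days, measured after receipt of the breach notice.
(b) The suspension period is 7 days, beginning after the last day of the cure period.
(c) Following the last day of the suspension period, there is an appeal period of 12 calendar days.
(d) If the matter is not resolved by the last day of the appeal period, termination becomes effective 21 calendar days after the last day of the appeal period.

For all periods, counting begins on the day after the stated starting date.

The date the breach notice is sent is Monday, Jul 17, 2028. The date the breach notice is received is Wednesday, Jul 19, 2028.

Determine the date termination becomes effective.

The last day of the cure period: 67 calendar days after Jul 19, 2028 is Sep 24, 2028.
The last day of the suspension period: 7 calendar days after Sep 24, 2028 is Oct 1, 2028.
The last day of the appeal period: Oct 1, 2028 + 12 days = Oct 13, 2028.
The date termination becomes effective: Oct 13, 2028 + 21 days = Nov 3, 2028.

Nov 3, 2028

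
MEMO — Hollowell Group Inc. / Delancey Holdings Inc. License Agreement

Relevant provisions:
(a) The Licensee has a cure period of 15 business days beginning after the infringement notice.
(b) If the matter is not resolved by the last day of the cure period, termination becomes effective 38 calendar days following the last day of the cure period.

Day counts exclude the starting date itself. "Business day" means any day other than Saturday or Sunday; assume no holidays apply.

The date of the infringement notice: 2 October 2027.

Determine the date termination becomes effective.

29 November 2027

The last day of the cure period: counting 15 business days from Saturday, 2 October 2027 (Oct 4, Oct 5, Oct 6, Oct 7, …, Oct 20, Oct 21, Oct 22, skipping weekends) reaches Friday, 22 October 2027.
The date termination becomes effective: 22 October 2027 + 38 days = 29 November 2027.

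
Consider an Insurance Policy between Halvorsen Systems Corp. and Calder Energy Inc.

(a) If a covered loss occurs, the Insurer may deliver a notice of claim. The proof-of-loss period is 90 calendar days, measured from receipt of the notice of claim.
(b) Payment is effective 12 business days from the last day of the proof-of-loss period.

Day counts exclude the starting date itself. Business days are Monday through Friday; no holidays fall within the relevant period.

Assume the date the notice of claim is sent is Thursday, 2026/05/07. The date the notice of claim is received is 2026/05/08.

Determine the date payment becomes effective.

2026/08/24

The last day of the proof-of-loss period: 2026/05/08 + 90 days = 2026/08/06.
From Thursday, 2026/08/06, 12 business days (Aug 7, Aug 10, Aug 11, Aug 12, …, Aug 20, Aug 21, Aug 24, skipping weekends) brings us to Monday, 2026/08/24, which is the date payment becomes effective.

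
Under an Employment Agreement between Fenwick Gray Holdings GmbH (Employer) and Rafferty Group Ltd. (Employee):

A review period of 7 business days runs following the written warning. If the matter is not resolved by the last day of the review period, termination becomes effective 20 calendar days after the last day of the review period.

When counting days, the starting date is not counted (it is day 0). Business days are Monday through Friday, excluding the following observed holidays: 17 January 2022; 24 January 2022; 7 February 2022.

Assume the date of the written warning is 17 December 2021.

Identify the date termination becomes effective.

17 January 2022

The last day of the review period: counting 7 business days from Friday, 17 December 2021 (Dec 20, Dec 21, Dec 22, Dec 23, Dec 24, Dec 27, Dec 28, skipping weekends) reaches Tuesday, 28 December 2021.
Adding 20 calendar days to 28 December 2021 gives 17 January 2022, which is the date termination becomes effective.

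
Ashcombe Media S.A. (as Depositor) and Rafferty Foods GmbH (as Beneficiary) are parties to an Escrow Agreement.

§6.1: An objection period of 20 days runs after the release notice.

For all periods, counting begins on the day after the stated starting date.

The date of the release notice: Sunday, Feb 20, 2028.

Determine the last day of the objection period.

Mar 11, 2028

The last day of the objection period: 20 calendar days after Feb 20, 2028 is Mar 11, 2028.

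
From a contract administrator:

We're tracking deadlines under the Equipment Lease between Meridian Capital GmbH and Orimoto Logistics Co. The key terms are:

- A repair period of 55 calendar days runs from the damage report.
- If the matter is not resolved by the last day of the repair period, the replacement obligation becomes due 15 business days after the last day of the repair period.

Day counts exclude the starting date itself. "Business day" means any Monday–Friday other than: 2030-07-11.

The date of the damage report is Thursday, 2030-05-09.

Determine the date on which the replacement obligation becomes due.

Adding 55 calendar days to 2030-05-09 gives 2030-07-03, which is the last day of the repair period.
The date on which the replacement obligation becomes due: counting 15 business days from Wednesday, 2030-07-03 (Jul 4, Jul 5, Jul 8, Jul 9, …, Jul 23, Jul 24, Jul 25, skipping weekends and the listed holiday on Jul 11) reaches Thursday, 2030-07-25.

2030-07-25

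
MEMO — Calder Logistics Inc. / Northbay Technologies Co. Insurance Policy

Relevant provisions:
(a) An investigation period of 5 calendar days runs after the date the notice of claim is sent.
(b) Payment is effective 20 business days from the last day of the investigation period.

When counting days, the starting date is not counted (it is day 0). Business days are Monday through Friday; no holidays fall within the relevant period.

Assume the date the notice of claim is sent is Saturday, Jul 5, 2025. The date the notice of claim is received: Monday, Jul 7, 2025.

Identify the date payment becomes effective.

Aug 7, 2025

The last day of the investigation period: Jul 5, 2025 + 5 days = Jul 10, 2025.
From Thursday, Jul 10, 2025, 20 business days (Jul 11, Jul 14, Jul 15, Jul 16, …, Aug 5, Aug 6, Aug 7, skipping weekends) brings us to Thursday, Aug 7, 2025, which is the date payment becomes effective.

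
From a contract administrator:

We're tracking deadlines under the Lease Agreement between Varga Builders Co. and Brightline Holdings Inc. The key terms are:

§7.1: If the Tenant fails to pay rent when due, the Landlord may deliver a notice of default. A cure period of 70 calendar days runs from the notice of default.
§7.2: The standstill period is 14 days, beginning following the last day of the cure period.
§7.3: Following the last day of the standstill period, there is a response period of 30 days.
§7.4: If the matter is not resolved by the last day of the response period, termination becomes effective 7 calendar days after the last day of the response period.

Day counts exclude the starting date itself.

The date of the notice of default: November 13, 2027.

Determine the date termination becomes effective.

March 13, 2028

Adding 70 calendar days to November 13, 2027 gives January 22, 2028, which is the last day of the cure period.
The last day of the standstill period: January 22, 2028 + 14 days = February 5, 2028.
The last day of the response period: 30 calendar days after February 5, 2028 is March 6, 2028.
The date termination becomes effective: March 6, 2028 + 7 days = March 13, 2028.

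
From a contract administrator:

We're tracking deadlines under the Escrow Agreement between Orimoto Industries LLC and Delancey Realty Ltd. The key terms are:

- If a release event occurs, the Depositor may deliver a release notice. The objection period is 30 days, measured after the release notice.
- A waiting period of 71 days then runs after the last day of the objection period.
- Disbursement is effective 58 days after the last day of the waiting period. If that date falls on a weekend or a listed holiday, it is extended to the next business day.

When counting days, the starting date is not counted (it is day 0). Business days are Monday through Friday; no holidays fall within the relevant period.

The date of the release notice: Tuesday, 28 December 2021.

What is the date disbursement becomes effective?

6 June 2022

Adding 30 calendar days to 28 December 2021 gives 27 January 2022, which is the last day of the objection period.
The last day of the waiting period: 71 calendar days after 27 January 2022 is 8 April 2022.
The date disbursement becomes effective: 58 calendar days after 8 April 2022 is 5 June 2022. That falls on a Sunday, so it rolls to the next business day, Monday, 6 June 2022.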